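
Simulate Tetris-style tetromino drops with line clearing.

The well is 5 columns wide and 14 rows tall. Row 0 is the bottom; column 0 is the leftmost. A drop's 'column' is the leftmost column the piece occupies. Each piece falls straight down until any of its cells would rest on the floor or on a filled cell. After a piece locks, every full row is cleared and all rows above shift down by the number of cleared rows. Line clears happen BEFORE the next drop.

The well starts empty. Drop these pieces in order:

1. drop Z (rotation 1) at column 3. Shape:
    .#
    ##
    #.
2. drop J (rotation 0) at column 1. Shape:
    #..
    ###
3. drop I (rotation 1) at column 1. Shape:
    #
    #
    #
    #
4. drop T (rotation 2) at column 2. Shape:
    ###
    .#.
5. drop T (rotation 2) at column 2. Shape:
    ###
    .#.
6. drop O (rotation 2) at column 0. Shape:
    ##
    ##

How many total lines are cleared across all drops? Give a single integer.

Drop 1: Z rot1 at col 3 lands with bottom-row=0; cleared 0 line(s) (total 0); column heights now [0 0 0 2 3], max=3
Drop 2: J rot0 at col 1 lands with bottom-row=2; cleared 0 line(s) (total 0); column heights now [0 4 3 3 3], max=4
Drop 3: I rot1 at col 1 lands with bottom-row=4; cleared 0 line(s) (total 0); column heights now [0 8 3 3 3], max=8
Drop 4: T rot2 at col 2 lands with bottom-row=3; cleared 0 line(s) (total 0); column heights now [0 8 5 5 5], max=8
Drop 5: T rot2 at col 2 lands with bottom-row=5; cleared 0 line(s) (total 0); column heights now [0 8 7 7 7], max=8
Drop 6: O rot2 at col 0 lands with bottom-row=8; cleared 0 line(s) (total 0); column heights now [10 10 7 7 7], max=10

Answer: 0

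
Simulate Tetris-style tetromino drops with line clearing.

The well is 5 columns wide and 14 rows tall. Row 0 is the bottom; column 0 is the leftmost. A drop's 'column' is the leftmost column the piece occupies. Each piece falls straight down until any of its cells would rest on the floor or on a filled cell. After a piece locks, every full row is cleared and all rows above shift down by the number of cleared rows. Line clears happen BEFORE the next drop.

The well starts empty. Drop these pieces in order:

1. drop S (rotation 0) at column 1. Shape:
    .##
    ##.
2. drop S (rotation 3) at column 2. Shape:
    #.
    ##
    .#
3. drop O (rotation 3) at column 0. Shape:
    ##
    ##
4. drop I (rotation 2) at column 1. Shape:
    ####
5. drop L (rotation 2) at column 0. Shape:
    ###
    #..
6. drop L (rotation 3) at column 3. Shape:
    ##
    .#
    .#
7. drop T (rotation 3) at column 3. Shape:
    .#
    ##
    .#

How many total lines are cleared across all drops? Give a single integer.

Drop 1: S rot0 at col 1 lands with bottom-row=0; cleared 0 line(s) (total 0); column heights now [0 1 2 2 0], max=2
Drop 2: S rot3 at col 2 lands with bottom-row=2; cleared 0 line(s) (total 0); column heights now [0 1 5 4 0], max=5
Drop 3: O rot3 at col 0 lands with bottom-row=1; cleared 0 line(s) (total 0); column heights now [3 3 5 4 0], max=5
Drop 4: I rot2 at col 1 lands with bottom-row=5; cleared 0 line(s) (total 0); column heights now [3 6 6 6 6], max=6
Drop 5: L rot2 at col 0 lands with bottom-row=5; cleared 1 line(s) (total 1); column heights now [6 6 6 4 0], max=6
Drop 6: L rot3 at col 3 lands with bottom-row=2; cleared 0 line(s) (total 1); column heights now [6 6 6 5 5], max=6
Drop 7: T rot3 at col 3 lands with bottom-row=5; cleared 0 line(s) (total 1); column heights now [6 6 6 7 8], max=8

Answer: 1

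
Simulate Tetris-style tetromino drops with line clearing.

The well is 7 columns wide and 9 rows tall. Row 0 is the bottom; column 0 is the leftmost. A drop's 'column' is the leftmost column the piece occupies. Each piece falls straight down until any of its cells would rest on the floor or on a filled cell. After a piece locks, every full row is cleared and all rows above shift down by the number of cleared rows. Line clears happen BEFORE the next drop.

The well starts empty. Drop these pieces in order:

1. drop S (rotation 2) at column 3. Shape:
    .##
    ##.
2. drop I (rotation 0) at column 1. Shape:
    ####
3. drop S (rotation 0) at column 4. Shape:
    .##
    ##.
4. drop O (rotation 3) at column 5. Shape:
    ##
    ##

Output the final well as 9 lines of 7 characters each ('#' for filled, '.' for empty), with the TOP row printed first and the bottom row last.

Answer: .......
.......
.....##
.....##
.....##
....##.
.####..
....##.
...##..

Derivation:
Drop 1: S rot2 at col 3 lands with bottom-row=0; cleared 0 line(s) (total 0); column heights now [0 0 0 1 2 2 0], max=2
Drop 2: I rot0 at col 1 lands with bottom-row=2; cleared 0 line(s) (total 0); column heights now [0 3 3 3 3 2 0], max=3
Drop 3: S rot0 at col 4 lands with bottom-row=3; cleared 0 line(s) (total 0); column heights now [0 3 3 3 4 5 5], max=5
Drop 4: O rot3 at col 5 lands with bottom-row=5; cleared 0 line(s) (total 0); column heights now [0 3 3 3 4 7 7], max=7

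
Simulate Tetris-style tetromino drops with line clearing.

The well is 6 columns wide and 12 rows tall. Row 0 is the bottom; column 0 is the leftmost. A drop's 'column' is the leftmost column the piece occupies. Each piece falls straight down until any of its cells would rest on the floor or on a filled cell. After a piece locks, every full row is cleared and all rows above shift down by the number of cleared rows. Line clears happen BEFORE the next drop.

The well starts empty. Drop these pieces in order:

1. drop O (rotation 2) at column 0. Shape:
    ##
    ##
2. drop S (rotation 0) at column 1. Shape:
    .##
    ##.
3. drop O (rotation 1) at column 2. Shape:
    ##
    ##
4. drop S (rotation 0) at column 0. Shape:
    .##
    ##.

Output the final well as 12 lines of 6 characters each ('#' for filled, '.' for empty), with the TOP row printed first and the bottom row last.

Answer: ......
......
......
......
......
.##...
####..
..##..
..##..
.##...
##....
##....

Derivation:
Drop 1: O rot2 at col 0 lands with bottom-row=0; cleared 0 line(s) (total 0); column heights now [2 2 0 0 0 0], max=2
Drop 2: S rot0 at col 1 lands with bottom-row=2; cleared 0 line(s) (total 0); column heights now [2 3 4 4 0 0], max=4
Drop 3: O rot1 at col 2 lands with bottom-row=4; cleared 0 line(s) (total 0); column heights now [2 3 6 6 0 0], max=6
Drop 4: S rot0 at col 0 lands with bottom-row=5; cleared 0 line(s) (total 0); column heights now [6 7 7 6 0 0], max=7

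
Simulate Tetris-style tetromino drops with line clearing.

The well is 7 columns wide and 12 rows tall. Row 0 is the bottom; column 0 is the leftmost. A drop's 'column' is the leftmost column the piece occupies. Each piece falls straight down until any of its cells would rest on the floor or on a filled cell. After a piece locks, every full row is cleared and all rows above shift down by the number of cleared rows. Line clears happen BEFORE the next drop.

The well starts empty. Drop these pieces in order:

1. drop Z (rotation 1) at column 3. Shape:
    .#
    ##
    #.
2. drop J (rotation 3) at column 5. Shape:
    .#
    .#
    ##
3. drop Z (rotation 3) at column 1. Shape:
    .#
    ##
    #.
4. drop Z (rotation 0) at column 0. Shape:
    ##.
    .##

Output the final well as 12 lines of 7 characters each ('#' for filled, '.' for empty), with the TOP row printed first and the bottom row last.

Drop 1: Z rot1 at col 3 lands with bottom-row=0; cleared 0 line(s) (total 0); column heights now [0 0 0 2 3 0 0], max=3
Drop 2: J rot3 at col 5 lands with bottom-row=0; cleared 0 line(s) (total 0); column heights now [0 0 0 2 3 1 3], max=3
Drop 3: Z rot3 at col 1 lands with bottom-row=0; cleared 0 line(s) (total 0); column heights now [0 2 3 2 3 1 3], max=3
Drop 4: Z rot0 at col 0 lands with bottom-row=3; cleared 0 line(s) (total 0); column heights now [5 5 4 2 3 1 3], max=5

Answer: .......
.......
.......
.......
.......
.......
.......
##.....
.##....
..#.#.#
.####.#
.#.#.##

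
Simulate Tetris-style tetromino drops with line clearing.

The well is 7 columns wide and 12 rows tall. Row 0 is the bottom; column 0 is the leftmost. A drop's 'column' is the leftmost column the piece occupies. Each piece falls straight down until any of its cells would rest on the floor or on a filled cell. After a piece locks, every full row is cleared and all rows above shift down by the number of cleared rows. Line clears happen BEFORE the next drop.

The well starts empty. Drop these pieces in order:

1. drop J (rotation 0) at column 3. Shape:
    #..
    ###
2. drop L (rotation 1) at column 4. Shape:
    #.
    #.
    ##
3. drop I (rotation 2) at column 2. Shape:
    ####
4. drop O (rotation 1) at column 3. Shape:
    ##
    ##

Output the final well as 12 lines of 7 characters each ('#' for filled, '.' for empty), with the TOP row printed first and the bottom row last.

Drop 1: J rot0 at col 3 lands with bottom-row=0; cleared 0 line(s) (total 0); column heights now [0 0 0 2 1 1 0], max=2
Drop 2: L rot1 at col 4 lands with bottom-row=1; cleared 0 line(s) (total 0); column heights now [0 0 0 2 4 2 0], max=4
Drop 3: I rot2 at col 2 lands with bottom-row=4; cleared 0 line(s) (total 0); column heights now [0 0 5 5 5 5 0], max=5
Drop 4: O rot1 at col 3 lands with bottom-row=5; cleared 0 line(s) (total 0); column heights now [0 0 5 7 7 5 0], max=7

Answer: .......
.......
.......
.......
.......
...##..
...##..
..####.
....#..
....#..
...###.
...###.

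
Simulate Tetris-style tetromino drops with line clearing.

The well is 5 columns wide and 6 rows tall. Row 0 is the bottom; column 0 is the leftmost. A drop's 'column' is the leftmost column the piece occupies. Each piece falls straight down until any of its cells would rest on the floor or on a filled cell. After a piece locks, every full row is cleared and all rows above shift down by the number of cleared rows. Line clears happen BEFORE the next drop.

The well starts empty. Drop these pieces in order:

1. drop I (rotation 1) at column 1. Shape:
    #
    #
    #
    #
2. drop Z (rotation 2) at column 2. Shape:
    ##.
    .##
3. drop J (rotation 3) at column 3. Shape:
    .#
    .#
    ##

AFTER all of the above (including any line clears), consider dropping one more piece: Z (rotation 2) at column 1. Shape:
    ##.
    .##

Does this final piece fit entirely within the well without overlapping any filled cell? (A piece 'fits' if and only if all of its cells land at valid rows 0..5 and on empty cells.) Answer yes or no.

Answer: yes

Derivation:
Drop 1: I rot1 at col 1 lands with bottom-row=0; cleared 0 line(s) (total 0); column heights now [0 4 0 0 0], max=4
Drop 2: Z rot2 at col 2 lands with bottom-row=0; cleared 0 line(s) (total 0); column heights now [0 4 2 2 1], max=4
Drop 3: J rot3 at col 3 lands with bottom-row=2; cleared 0 line(s) (total 0); column heights now [0 4 2 3 5], max=5
Test piece Z rot2 at col 1 (width 3): heights before test = [0 4 2 3 5]; fits = True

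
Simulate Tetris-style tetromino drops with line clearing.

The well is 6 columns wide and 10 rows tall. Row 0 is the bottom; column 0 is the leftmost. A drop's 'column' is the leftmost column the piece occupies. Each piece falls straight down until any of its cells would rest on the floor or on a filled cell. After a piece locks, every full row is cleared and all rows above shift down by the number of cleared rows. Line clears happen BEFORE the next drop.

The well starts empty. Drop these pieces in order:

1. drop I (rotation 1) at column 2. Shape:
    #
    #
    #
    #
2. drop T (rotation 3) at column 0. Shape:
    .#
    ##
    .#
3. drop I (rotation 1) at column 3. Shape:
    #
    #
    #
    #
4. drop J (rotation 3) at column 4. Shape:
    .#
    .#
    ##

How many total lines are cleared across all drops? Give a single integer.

Drop 1: I rot1 at col 2 lands with bottom-row=0; cleared 0 line(s) (total 0); column heights now [0 0 4 0 0 0], max=4
Drop 2: T rot3 at col 0 lands with bottom-row=0; cleared 0 line(s) (total 0); column heights now [2 3 4 0 0 0], max=4
Drop 3: I rot1 at col 3 lands with bottom-row=0; cleared 0 line(s) (total 0); column heights now [2 3 4 4 0 0], max=4
Drop 4: J rot3 at col 4 lands with bottom-row=0; cleared 0 line(s) (total 0); column heights now [2 3 4 4 1 3], max=4

Answer: 0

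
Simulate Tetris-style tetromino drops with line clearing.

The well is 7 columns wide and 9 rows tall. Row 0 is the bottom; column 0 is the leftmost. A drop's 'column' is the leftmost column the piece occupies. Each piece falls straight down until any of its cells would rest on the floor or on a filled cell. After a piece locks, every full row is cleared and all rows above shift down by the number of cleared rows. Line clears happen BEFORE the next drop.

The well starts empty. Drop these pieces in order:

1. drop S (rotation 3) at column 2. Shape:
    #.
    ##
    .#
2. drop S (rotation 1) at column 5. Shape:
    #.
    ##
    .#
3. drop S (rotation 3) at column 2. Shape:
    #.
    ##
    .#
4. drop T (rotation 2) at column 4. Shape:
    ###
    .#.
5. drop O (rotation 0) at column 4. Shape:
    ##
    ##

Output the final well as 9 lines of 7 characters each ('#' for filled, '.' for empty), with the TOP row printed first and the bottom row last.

Drop 1: S rot3 at col 2 lands with bottom-row=0; cleared 0 line(s) (total 0); column heights now [0 0 3 2 0 0 0], max=3
Drop 2: S rot1 at col 5 lands with bottom-row=0; cleared 0 line(s) (total 0); column heights now [0 0 3 2 0 3 2], max=3
Drop 3: S rot3 at col 2 lands with bottom-row=2; cleared 0 line(s) (total 0); column heights now [0 0 5 4 0 3 2], max=5
Drop 4: T rot2 at col 4 lands with bottom-row=3; cleared 0 line(s) (total 0); column heights now [0 0 5 4 5 5 5], max=5
Drop 5: O rot0 at col 4 lands with bottom-row=5; cleared 0 line(s) (total 0); column heights now [0 0 5 4 7 7 5], max=7

Answer: .......
.......
....##.
....##.
..#.###
..##.#.
..##.#.
..##.##
...#..#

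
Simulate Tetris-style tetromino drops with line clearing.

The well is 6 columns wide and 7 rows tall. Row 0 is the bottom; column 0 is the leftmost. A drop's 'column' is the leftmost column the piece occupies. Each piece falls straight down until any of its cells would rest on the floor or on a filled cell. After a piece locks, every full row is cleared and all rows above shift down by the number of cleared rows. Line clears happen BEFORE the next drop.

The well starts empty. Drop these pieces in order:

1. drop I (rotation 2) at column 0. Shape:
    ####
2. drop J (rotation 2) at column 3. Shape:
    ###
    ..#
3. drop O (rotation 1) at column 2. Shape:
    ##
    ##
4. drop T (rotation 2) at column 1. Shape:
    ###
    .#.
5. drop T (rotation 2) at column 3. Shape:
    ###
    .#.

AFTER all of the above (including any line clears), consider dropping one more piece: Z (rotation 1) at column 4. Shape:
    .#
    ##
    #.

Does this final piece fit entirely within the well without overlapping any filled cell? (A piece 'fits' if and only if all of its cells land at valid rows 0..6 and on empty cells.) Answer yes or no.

Answer: no

Derivation:
Drop 1: I rot2 at col 0 lands with bottom-row=0; cleared 0 line(s) (total 0); column heights now [1 1 1 1 0 0], max=1
Drop 2: J rot2 at col 3 lands with bottom-row=0; cleared 0 line(s) (total 0); column heights now [1 1 1 2 2 2], max=2
Drop 3: O rot1 at col 2 lands with bottom-row=2; cleared 0 line(s) (total 0); column heights now [1 1 4 4 2 2], max=4
Drop 4: T rot2 at col 1 lands with bottom-row=4; cleared 0 line(s) (total 0); column heights now [1 6 6 6 2 2], max=6
Drop 5: T rot2 at col 3 lands with bottom-row=5; cleared 0 line(s) (total 0); column heights now [1 6 6 7 7 7], max=7
Test piece Z rot1 at col 4 (width 2): heights before test = [1 6 6 7 7 7]; fits = False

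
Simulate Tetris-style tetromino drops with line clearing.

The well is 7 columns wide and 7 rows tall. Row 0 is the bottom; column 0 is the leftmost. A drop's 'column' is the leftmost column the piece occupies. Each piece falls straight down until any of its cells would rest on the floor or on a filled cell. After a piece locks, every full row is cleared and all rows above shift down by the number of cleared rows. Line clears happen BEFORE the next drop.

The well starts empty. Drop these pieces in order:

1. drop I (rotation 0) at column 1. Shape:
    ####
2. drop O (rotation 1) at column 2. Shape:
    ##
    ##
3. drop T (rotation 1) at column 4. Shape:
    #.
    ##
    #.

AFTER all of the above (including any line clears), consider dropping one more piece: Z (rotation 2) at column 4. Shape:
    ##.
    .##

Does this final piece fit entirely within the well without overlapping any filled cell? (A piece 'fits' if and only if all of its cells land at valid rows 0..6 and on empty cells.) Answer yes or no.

Answer: yes

Derivation:
Drop 1: I rot0 at col 1 lands with bottom-row=0; cleared 0 line(s) (total 0); column heights now [0 1 1 1 1 0 0], max=1
Drop 2: O rot1 at col 2 lands with bottom-row=1; cleared 0 line(s) (total 0); column heights now [0 1 3 3 1 0 0], max=3
Drop 3: T rot1 at col 4 lands with bottom-row=1; cleared 0 line(s) (total 0); column heights now [0 1 3 3 4 3 0], max=4
Test piece Z rot2 at col 4 (width 3): heights before test = [0 1 3 3 4 3 0]; fits = True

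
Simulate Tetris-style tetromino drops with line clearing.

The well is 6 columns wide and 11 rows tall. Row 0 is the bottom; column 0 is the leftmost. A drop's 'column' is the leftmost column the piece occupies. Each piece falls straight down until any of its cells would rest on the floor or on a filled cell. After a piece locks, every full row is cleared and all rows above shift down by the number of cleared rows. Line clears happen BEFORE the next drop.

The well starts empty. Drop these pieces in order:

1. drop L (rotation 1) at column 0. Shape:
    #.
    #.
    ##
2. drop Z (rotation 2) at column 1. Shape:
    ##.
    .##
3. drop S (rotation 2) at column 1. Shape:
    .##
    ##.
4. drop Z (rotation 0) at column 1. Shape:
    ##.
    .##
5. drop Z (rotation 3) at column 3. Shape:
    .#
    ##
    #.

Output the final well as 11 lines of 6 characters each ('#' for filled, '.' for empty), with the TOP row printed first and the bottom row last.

Drop 1: L rot1 at col 0 lands with bottom-row=0; cleared 0 line(s) (total 0); column heights now [3 1 0 0 0 0], max=3
Drop 2: Z rot2 at col 1 lands with bottom-row=0; cleared 0 line(s) (total 0); column heights now [3 2 2 1 0 0], max=3
Drop 3: S rot2 at col 1 lands with bottom-row=2; cleared 0 line(s) (total 0); column heights now [3 3 4 4 0 0], max=4
Drop 4: Z rot0 at col 1 lands with bottom-row=4; cleared 0 line(s) (total 0); column heights now [3 6 6 5 0 0], max=6
Drop 5: Z rot3 at col 3 lands with bottom-row=5; cleared 0 line(s) (total 0); column heights now [3 6 6 7 8 0], max=8

Answer: ......
......
......
....#.
...##.
.###..
..##..
..##..
###...
###...
####..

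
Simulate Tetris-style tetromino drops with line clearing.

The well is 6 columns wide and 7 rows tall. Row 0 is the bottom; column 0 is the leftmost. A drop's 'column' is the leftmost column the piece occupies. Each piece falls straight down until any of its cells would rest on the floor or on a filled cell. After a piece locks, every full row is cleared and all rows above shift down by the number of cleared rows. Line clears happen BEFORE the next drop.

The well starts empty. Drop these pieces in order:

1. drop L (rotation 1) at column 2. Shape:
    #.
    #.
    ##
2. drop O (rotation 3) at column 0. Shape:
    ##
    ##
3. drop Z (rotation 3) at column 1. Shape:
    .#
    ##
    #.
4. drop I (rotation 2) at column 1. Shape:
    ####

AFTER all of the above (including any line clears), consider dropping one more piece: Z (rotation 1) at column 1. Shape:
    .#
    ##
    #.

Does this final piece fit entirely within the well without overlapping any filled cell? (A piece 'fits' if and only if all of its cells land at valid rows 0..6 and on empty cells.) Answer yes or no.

Drop 1: L rot1 at col 2 lands with bottom-row=0; cleared 0 line(s) (total 0); column heights now [0 0 3 1 0 0], max=3
Drop 2: O rot3 at col 0 lands with bottom-row=0; cleared 0 line(s) (total 0); column heights now [2 2 3 1 0 0], max=3
Drop 3: Z rot3 at col 1 lands with bottom-row=2; cleared 0 line(s) (total 0); column heights now [2 4 5 1 0 0], max=5
Drop 4: I rot2 at col 1 lands with bottom-row=5; cleared 0 line(s) (total 0); column heights now [2 6 6 6 6 0], max=6
Test piece Z rot1 at col 1 (width 2): heights before test = [2 6 6 6 6 0]; fits = False

Answer: no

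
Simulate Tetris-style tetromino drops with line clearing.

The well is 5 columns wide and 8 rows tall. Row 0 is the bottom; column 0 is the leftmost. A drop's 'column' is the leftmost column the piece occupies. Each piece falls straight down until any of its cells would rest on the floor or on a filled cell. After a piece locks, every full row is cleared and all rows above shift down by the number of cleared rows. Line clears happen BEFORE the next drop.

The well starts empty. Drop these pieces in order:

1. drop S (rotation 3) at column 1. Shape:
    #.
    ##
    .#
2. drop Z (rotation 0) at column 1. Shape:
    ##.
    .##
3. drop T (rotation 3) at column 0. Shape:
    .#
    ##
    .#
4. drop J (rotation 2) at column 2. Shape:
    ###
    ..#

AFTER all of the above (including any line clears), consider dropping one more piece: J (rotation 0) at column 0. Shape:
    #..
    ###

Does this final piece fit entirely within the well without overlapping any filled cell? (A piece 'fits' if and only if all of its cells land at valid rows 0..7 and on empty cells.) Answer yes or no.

Answer: no

Derivation:
Drop 1: S rot3 at col 1 lands with bottom-row=0; cleared 0 line(s) (total 0); column heights now [0 3 2 0 0], max=3
Drop 2: Z rot0 at col 1 lands with bottom-row=2; cleared 0 line(s) (total 0); column heights now [0 4 4 3 0], max=4
Drop 3: T rot3 at col 0 lands with bottom-row=4; cleared 0 line(s) (total 0); column heights now [6 7 4 3 0], max=7
Drop 4: J rot2 at col 2 lands with bottom-row=3; cleared 0 line(s) (total 0); column heights now [6 7 5 5 5], max=7
Test piece J rot0 at col 0 (width 3): heights before test = [6 7 5 5 5]; fits = False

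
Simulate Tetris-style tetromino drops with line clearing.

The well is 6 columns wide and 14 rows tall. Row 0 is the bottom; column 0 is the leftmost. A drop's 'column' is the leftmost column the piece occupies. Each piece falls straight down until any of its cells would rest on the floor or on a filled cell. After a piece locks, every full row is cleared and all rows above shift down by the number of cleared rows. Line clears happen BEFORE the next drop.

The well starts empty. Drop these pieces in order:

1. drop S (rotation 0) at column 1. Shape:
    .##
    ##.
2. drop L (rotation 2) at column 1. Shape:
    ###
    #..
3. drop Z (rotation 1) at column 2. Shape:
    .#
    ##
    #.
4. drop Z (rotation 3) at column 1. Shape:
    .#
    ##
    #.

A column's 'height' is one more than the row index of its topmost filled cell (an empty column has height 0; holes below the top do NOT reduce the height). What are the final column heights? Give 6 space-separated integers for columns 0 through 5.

Drop 1: S rot0 at col 1 lands with bottom-row=0; cleared 0 line(s) (total 0); column heights now [0 1 2 2 0 0], max=2
Drop 2: L rot2 at col 1 lands with bottom-row=1; cleared 0 line(s) (total 0); column heights now [0 3 3 3 0 0], max=3
Drop 3: Z rot1 at col 2 lands with bottom-row=3; cleared 0 line(s) (total 0); column heights now [0 3 5 6 0 0], max=6
Drop 4: Z rot3 at col 1 lands with bottom-row=4; cleared 0 line(s) (total 0); column heights now [0 6 7 6 0 0], max=7

Answer: 0 6 7 6 0 0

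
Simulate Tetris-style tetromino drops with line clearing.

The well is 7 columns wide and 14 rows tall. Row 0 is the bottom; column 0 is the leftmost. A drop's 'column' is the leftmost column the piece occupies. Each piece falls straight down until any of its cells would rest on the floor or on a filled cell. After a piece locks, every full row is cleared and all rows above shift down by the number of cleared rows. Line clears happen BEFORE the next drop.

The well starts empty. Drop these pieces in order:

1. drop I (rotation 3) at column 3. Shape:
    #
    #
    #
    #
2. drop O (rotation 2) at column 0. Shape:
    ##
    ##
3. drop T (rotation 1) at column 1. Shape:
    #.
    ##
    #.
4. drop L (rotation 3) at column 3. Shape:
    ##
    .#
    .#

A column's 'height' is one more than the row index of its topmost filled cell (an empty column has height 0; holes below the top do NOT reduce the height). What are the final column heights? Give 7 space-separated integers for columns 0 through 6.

Drop 1: I rot3 at col 3 lands with bottom-row=0; cleared 0 line(s) (total 0); column heights now [0 0 0 4 0 0 0], max=4
Drop 2: O rot2 at col 0 lands with bottom-row=0; cleared 0 line(s) (total 0); column heights now [2 2 0 4 0 0 0], max=4
Drop 3: T rot1 at col 1 lands with bottom-row=2; cleared 0 line(s) (total 0); column heights now [2 5 4 4 0 0 0], max=5
Drop 4: L rot3 at col 3 lands with bottom-row=2; cleared 0 line(s) (total 0); column heights now [2 5 4 5 5 0 0], max=5

Answer: 2 5 4 5 5 0 0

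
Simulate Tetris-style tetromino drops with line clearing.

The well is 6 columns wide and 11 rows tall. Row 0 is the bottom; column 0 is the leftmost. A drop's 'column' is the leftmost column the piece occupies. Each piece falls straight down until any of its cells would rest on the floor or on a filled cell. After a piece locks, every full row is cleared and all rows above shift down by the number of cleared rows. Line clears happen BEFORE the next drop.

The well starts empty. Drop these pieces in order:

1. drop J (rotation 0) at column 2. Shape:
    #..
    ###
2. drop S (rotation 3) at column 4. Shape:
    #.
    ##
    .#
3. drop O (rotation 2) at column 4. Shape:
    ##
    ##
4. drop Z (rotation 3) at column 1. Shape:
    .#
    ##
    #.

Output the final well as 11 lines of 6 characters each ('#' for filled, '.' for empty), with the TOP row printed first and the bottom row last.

Answer: ......
......
......
......
......
......
....##
..#.##
.##.#.
.##.##
..####

Derivation:
Drop 1: J rot0 at col 2 lands with bottom-row=0; cleared 0 line(s) (total 0); column heights now [0 0 2 1 1 0], max=2
Drop 2: S rot3 at col 4 lands with bottom-row=0; cleared 0 line(s) (total 0); column heights now [0 0 2 1 3 2], max=3
Drop 3: O rot2 at col 4 lands with bottom-row=3; cleared 0 line(s) (total 0); column heights now [0 0 2 1 5 5], max=5
Drop 4: Z rot3 at col 1 lands with bottom-row=1; cleared 0 line(s) (total 0); column heights now [0 3 4 1 5 5], max=5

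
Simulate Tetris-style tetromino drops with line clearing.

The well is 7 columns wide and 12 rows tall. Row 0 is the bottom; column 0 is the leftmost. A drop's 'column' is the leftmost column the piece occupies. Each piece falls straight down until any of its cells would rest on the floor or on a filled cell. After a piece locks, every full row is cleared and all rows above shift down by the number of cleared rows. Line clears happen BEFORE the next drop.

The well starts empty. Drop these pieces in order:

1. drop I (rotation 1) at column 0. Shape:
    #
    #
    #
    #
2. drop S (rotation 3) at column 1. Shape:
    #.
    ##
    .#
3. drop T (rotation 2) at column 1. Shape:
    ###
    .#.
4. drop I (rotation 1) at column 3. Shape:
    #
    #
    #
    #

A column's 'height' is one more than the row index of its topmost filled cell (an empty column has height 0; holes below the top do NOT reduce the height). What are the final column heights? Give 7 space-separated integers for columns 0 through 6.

Drop 1: I rot1 at col 0 lands with bottom-row=0; cleared 0 line(s) (total 0); column heights now [4 0 0 0 0 0 0], max=4
Drop 2: S rot3 at col 1 lands with bottom-row=0; cleared 0 line(s) (total 0); column heights now [4 3 2 0 0 0 0], max=4
Drop 3: T rot2 at col 1 lands with bottom-row=2; cleared 0 line(s) (total 0); column heights now [4 4 4 4 0 0 0], max=4
Drop 4: I rot1 at col 3 lands with bottom-row=4; cleared 0 line(s) (total 0); column heights now [4 4 4 8 0 0 0], max=8

Answer: 4 4 4 8 0 0 0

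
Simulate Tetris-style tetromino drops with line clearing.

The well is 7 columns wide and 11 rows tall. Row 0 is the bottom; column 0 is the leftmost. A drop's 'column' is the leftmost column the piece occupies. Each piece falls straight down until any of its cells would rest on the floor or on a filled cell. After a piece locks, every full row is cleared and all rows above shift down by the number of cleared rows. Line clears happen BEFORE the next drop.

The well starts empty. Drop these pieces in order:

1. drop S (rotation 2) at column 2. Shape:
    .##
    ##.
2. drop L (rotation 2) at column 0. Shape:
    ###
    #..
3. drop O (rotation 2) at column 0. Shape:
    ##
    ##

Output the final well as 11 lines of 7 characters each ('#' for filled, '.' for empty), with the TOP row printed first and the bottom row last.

Answer: .......
.......
.......
.......
.......
.......
.......
##.....
##.....
#####..
#.##...

Derivation:
Drop 1: S rot2 at col 2 lands with bottom-row=0; cleared 0 line(s) (total 0); column heights now [0 0 1 2 2 0 0], max=2
Drop 2: L rot2 at col 0 lands with bottom-row=0; cleared 0 line(s) (total 0); column heights now [2 2 2 2 2 0 0], max=2
Drop 3: O rot2 at col 0 lands with bottom-row=2; cleared 0 line(s) (total 0); column heights now [4 4 2 2 2 0 0], max=4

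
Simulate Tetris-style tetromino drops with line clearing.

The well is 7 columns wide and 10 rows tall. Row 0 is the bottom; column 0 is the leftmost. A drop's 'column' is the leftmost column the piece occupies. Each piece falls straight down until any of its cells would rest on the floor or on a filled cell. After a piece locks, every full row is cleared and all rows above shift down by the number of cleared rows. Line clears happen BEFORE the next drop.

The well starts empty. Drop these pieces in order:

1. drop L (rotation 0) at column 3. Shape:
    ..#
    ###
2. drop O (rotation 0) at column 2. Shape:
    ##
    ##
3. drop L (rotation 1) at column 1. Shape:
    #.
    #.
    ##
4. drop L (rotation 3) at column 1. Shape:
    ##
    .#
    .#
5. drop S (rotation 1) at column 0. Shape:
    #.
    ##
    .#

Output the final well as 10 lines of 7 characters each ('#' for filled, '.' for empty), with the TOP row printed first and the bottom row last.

Answer: #......
##.....
.#.....
.##....
.##....
.##....
.##....
..##...
..##.#.
...###.

Derivation:
Drop 1: L rot0 at col 3 lands with bottom-row=0; cleared 0 line(s) (total 0); column heights now [0 0 0 1 1 2 0], max=2
Drop 2: O rot0 at col 2 lands with bottom-row=1; cleared 0 line(s) (total 0); column heights now [0 0 3 3 1 2 0], max=3
Drop 3: L rot1 at col 1 lands with bottom-row=3; cleared 0 line(s) (total 0); column heights now [0 6 4 3 1 2 0], max=6
Drop 4: L rot3 at col 1 lands with bottom-row=4; cleared 0 line(s) (total 0); column heights now [0 7 7 3 1 2 0], max=7
Drop 5: S rot1 at col 0 lands with bottom-row=7; cleared 0 line(s) (total 0); column heights now [10 9 7 3 1 2 0], max=10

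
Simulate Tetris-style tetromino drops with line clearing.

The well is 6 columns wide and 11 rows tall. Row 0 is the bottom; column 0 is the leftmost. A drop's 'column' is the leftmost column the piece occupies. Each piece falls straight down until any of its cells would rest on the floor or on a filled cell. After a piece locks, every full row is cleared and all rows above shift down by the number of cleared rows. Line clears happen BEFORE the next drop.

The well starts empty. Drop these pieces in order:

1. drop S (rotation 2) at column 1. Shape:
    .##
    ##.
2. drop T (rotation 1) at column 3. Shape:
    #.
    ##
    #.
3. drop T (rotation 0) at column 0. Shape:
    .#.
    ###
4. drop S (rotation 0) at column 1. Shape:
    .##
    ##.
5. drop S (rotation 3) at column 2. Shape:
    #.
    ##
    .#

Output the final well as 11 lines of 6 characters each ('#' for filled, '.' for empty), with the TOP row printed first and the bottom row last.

Drop 1: S rot2 at col 1 lands with bottom-row=0; cleared 0 line(s) (total 0); column heights now [0 1 2 2 0 0], max=2
Drop 2: T rot1 at col 3 lands with bottom-row=2; cleared 0 line(s) (total 0); column heights now [0 1 2 5 4 0], max=5
Drop 3: T rot0 at col 0 lands with bottom-row=2; cleared 0 line(s) (total 0); column heights now [3 4 3 5 4 0], max=5
Drop 4: S rot0 at col 1 lands with bottom-row=4; cleared 0 line(s) (total 0); column heights now [3 5 6 6 4 0], max=6
Drop 5: S rot3 at col 2 lands with bottom-row=6; cleared 0 line(s) (total 0); column heights now [3 5 9 8 4 0], max=9

Answer: ......
......
..#...
..##..
...#..
..##..
.###..
.#.##.
####..
..##..
.##...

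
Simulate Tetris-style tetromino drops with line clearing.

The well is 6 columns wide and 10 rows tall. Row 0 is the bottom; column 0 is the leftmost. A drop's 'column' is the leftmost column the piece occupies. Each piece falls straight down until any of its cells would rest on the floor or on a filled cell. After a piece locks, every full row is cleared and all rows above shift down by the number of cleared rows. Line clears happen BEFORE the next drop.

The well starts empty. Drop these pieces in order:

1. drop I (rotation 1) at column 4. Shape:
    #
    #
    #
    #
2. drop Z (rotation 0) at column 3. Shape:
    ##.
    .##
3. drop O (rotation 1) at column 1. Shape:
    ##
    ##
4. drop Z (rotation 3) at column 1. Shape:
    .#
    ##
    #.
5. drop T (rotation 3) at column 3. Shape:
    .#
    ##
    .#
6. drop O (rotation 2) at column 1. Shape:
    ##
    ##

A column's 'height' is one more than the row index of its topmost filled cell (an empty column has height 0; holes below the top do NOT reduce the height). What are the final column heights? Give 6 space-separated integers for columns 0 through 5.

Drop 1: I rot1 at col 4 lands with bottom-row=0; cleared 0 line(s) (total 0); column heights now [0 0 0 0 4 0], max=4
Drop 2: Z rot0 at col 3 lands with bottom-row=4; cleared 0 line(s) (total 0); column heights now [0 0 0 6 6 5], max=6
Drop 3: O rot1 at col 1 lands with bottom-row=0; cleared 0 line(s) (total 0); column heights now [0 2 2 6 6 5], max=6
Drop 4: Z rot3 at col 1 lands with bottom-row=2; cleared 0 line(s) (total 0); column heights now [0 4 5 6 6 5], max=6
Drop 5: T rot3 at col 3 lands with bottom-row=6; cleared 0 line(s) (total 0); column heights now [0 4 5 8 9 5], max=9
Drop 6: O rot2 at col 1 lands with bottom-row=5; cleared 0 line(s) (total 0); column heights now [0 7 7 8 9 5], max=9

Answer: 0 7 7 8 9 5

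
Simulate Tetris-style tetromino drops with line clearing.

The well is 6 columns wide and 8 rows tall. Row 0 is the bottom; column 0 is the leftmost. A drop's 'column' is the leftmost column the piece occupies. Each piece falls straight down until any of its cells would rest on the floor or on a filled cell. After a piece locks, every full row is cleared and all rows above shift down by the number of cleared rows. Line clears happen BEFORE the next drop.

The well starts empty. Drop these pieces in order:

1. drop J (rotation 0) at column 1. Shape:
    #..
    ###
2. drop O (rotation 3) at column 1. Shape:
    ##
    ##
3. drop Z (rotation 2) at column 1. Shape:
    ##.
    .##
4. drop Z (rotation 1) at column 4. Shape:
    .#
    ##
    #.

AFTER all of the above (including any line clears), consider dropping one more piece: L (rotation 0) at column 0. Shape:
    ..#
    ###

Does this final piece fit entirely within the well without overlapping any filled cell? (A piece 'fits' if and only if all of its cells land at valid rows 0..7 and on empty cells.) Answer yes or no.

Drop 1: J rot0 at col 1 lands with bottom-row=0; cleared 0 line(s) (total 0); column heights now [0 2 1 1 0 0], max=2
Drop 2: O rot3 at col 1 lands with bottom-row=2; cleared 0 line(s) (total 0); column heights now [0 4 4 1 0 0], max=4
Drop 3: Z rot2 at col 1 lands with bottom-row=4; cleared 0 line(s) (total 0); column heights now [0 6 6 5 0 0], max=6
Drop 4: Z rot1 at col 4 lands with bottom-row=0; cleared 0 line(s) (total 0); column heights now [0 6 6 5 2 3], max=6
Test piece L rot0 at col 0 (width 3): heights before test = [0 6 6 5 2 3]; fits = True

Answer: yes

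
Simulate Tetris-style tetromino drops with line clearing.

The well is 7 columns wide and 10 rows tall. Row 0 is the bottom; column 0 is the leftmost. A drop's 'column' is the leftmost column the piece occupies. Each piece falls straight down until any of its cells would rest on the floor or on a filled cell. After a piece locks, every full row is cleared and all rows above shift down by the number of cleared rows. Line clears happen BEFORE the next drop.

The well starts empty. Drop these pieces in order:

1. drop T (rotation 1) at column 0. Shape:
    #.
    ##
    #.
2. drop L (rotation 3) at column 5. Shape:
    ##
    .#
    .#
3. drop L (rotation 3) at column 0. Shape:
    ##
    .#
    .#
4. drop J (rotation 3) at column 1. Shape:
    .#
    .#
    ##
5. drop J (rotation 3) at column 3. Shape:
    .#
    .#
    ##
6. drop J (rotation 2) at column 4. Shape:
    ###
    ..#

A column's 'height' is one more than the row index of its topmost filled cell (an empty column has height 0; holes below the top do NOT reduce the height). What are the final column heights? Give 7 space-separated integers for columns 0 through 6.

Drop 1: T rot1 at col 0 lands with bottom-row=0; cleared 0 line(s) (total 0); column heights now [3 2 0 0 0 0 0], max=3
Drop 2: L rot3 at col 5 lands with bottom-row=0; cleared 0 line(s) (total 0); column heights now [3 2 0 0 0 3 3], max=3
Drop 3: L rot3 at col 0 lands with bottom-row=2; cleared 0 line(s) (total 0); column heights now [5 5 0 0 0 3 3], max=5
Drop 4: J rot3 at col 1 lands with bottom-row=5; cleared 0 line(s) (total 0); column heights now [5 6 8 0 0 3 3], max=8
Drop 5: J rot3 at col 3 lands with bottom-row=0; cleared 0 line(s) (total 0); column heights now [5 6 8 1 3 3 3], max=8
Drop 6: J rot2 at col 4 lands with bottom-row=3; cleared 0 line(s) (total 0); column heights now [5 6 8 1 5 5 5], max=8

Answer: 5 6 8 1 5 5 5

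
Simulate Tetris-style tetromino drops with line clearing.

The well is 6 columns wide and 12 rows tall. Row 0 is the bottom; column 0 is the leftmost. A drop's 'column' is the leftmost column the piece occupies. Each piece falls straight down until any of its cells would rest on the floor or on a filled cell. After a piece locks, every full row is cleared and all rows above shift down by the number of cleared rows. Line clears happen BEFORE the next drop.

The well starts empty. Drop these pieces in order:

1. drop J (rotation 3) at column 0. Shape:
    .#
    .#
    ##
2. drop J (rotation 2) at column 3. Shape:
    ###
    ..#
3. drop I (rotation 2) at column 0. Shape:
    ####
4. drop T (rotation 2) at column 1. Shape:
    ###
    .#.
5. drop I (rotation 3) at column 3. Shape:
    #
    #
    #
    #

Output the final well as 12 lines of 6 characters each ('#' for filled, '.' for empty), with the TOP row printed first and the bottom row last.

Drop 1: J rot3 at col 0 lands with bottom-row=0; cleared 0 line(s) (total 0); column heights now [1 3 0 0 0 0], max=3
Drop 2: J rot2 at col 3 lands with bottom-row=0; cleared 0 line(s) (total 0); column heights now [1 3 0 2 2 2], max=3
Drop 3: I rot2 at col 0 lands with bottom-row=3; cleared 0 line(s) (total 0); column heights now [4 4 4 4 2 2], max=4
Drop 4: T rot2 at col 1 lands with bottom-row=4; cleared 0 line(s) (total 0); column heights now [4 6 6 6 2 2], max=6
Drop 5: I rot3 at col 3 lands with bottom-row=6; cleared 0 line(s) (total 0); column heights now [4 6 6 10 2 2], max=10

Answer: ......
......
...#..
...#..
...#..
...#..
.###..
..#...
####..
.#....
.#.###
##...#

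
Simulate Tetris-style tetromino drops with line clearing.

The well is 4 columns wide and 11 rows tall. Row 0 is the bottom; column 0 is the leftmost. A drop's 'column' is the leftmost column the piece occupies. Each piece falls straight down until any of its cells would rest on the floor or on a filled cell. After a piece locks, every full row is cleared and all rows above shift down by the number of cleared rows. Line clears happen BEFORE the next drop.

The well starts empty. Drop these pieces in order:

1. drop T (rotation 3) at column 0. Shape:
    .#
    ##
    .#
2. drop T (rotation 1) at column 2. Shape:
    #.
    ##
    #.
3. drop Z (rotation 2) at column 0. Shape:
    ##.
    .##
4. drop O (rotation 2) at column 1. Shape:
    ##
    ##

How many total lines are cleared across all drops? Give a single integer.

Drop 1: T rot3 at col 0 lands with bottom-row=0; cleared 0 line(s) (total 0); column heights now [2 3 0 0], max=3
Drop 2: T rot1 at col 2 lands with bottom-row=0; cleared 1 line(s) (total 1); column heights now [0 2 2 0], max=2
Drop 3: Z rot2 at col 0 lands with bottom-row=2; cleared 0 line(s) (total 1); column heights now [4 4 3 0], max=4
Drop 4: O rot2 at col 1 lands with bottom-row=4; cleared 0 line(s) (total 1); column heights now [4 6 6 0], max=6

Answer: 1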